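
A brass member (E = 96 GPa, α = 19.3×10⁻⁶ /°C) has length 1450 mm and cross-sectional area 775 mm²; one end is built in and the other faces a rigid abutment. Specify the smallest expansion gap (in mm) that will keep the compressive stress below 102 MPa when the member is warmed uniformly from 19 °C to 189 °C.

Free expansion if unrestrained: δ_free = αΔT L = 19.3×10⁻⁶ × 170 × 1450 = 4.757 mm.
A stress of 102 MPa corresponds to the wall pushing the member back by σL/E = 102×1450/(96×10³) = 1.541 mm.
So the gap has to take up the difference, g_min = δ_free − σL/E = 4.757 − 1.541 = 3.217 mm.

g ≈ 3.22 mm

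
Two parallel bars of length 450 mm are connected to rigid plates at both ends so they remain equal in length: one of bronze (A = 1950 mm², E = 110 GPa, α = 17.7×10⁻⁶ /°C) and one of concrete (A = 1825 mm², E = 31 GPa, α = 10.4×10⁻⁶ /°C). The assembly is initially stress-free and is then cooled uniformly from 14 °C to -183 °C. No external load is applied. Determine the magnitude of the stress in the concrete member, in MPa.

σ ≈ 35.3 MPa (compressive)

Both members must finish at the same length. With the larger α, the bronze tends to over-contract; the plates restrain it, putting the bronze in tension and the concrete in compression. With no external load the two internal forces are equal and opposite, magnitude P.
Setting the final lengths equal and cancelling L: (α₁ − α₂)ΔT = P/(A₁E₁) + P/(A₂E₂).
|α₁ − α₂|·ΔT = 7.3×10⁻⁶ × 197 = 0.001438.
1/(A₁E₁) + 1/(A₂E₂) = 1/(1950×110×10³) + 1/(1825×31×10³) = 2.234×10⁻⁸ N⁻¹.
P = 0.001438 / 2.234×10⁻⁸ = 64380 N = 64.38 kN.
σ_{concrete} = P/A₂ = 64380/1825 = 35.28 MPa, compressive.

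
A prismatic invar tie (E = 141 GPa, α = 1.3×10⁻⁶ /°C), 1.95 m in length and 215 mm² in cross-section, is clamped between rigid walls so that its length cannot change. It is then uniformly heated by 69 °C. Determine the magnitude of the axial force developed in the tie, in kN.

P ≈ 2.72 kN (compressive)

The ends cannot move, so σ = EαΔT = 141×10³ × 1.3×10⁻⁶ × 69 = 12.65 MPa.
Axial force P = σA = 12.65 × 215 = 2719 N = 2.719 kN, compressive.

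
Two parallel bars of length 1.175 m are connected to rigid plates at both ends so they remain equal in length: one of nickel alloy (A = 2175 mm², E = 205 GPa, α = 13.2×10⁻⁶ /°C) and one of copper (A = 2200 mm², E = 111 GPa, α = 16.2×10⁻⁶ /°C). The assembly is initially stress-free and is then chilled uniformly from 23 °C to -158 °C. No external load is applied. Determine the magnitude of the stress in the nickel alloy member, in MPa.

σ ≈ 39.4 MPa (compressive)

Both members must finish at the same length. With the larger α, the copper tends to over-contract; the plates restrain it, putting the copper in tension and the nickel alloy in compression. With no external load the two internal forces are equal and opposite, magnitude P.
Compatibility of the two members (thermal + elastic change equal): (α₁ − α₂)ΔT = P·[1/(A₁E₁) + 1/(A₂E₂)].
|α₁ − α₂|·ΔT = 3×10⁻⁶ × 181 = 0.000543.
1/(A₁E₁) + 1/(A₂E₂) = 1/(2175×205×10³) + 1/(2200×111×10³) = 6.338×10⁻⁹ N⁻¹.
P = 0.000543 / 6.338×10⁻⁹ = 85680 N = 85.68 kN.
σ_{nickel alloy} = P/A₁ = 85680/2175 = 39.39 MPa, compressive.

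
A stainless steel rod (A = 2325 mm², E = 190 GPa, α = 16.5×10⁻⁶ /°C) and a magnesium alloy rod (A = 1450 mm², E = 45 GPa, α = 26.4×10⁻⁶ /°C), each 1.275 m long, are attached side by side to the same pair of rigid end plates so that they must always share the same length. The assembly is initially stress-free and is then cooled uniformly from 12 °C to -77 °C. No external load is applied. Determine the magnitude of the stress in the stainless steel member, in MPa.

Both members must finish at the same length. With the larger α, the magnesium alloy tends to over-contract; the plates restrain it, putting the magnesium alloy in tension and the stainless steel in compression. With no external load the two internal forces are equal and opposite, magnitude P.
Equating the net (thermal + elastic) strains gives |α₁ − α₂|·ΔT = P·[1/(A₁E₁) + 1/(A₂E₂)].
|α₁ − α₂|·ΔT = 9.9×10⁻⁶ × 89 = 0.0008811.
1/(A₁E₁) + 1/(A₂E₂) = 1/(2325×190×10³) + 1/(1450×45×10³) = 1.759×10⁻⁸ N⁻¹.
P = 0.0008811 / 1.759×10⁻⁸ = 50090 N = 50.09 kN.
σ_{stainless steel} = P/A₁ = 50090/2325 = 21.55 MPa, compressive.

σ ≈ 21.5 MPa (compressive)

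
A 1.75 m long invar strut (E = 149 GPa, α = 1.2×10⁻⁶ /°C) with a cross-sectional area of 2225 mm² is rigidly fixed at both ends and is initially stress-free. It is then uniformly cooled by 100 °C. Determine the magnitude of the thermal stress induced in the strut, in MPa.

Because both ends are immovable the net strain is zero, and the suppressed thermal strain is αΔT = 1.2×10⁻⁶ × 100 = 120×10⁻⁶.
The stress required to suppress this strain is σ = Eε = 149×10³ × 120×10⁻⁶ = 17.88 MPa, tensile since the strut is trying to contract.

σ ≈ 17.9 MPa (tensile)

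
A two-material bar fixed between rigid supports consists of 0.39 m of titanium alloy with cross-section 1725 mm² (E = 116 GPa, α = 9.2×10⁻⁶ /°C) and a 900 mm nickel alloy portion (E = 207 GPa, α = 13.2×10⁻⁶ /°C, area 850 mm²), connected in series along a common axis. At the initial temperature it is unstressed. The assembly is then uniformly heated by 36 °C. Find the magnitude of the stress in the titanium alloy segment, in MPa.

Free thermal expansion of the whole bar: Σ αᵢΔT Lᵢ = 9.2×10⁻⁶×36×390 + 13.2×10⁻⁶×36×900 = 0.5568 mm.
The walls prevent any net length change, so an axial force P (same in every segment) develops. Compatibility: P · Σ Lᵢ/(AᵢEᵢ) = δ_free.
The series flexibility is Σ Lᵢ/(AᵢEᵢ) = 390/(1725×116×10³) + 900/(850×207×10³) = 7.064×10⁻⁶ mm/N.
P = 0.5568 / 7.064×10⁻⁶ = 78830 N = 78.83 kN, compressive.
σ_{titanium alloy} = P / A = 78830 / 1725 = 45.7 MPa.

σ ≈ 45.7 MPa (compressive)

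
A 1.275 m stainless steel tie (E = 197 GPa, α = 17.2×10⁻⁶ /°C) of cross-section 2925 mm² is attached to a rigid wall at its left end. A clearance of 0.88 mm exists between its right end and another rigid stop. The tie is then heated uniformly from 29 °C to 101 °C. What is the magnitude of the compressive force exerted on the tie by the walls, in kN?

P ≈ 316 kN

If the wall were absent the tie would grow by αΔT L = 17.2×10⁻⁶ × 72 × 1275 = 1.579 mm.
The gap closes (δ_free > 0.88 mm) and the wall then resists a further 1.579 − 0.88 = 0.699 mm of expansion.
That suppressed elongation corresponds to σ = E·Δ/L = 197×10³ × 0.699/1275 = 108 MPa.
Force on the wall = σA = 108 × 2925 mm² = 315.9 kN.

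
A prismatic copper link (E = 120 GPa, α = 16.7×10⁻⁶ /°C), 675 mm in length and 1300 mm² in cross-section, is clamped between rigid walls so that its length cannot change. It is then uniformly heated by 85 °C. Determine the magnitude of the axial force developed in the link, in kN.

Full restraint means ε = 0, so the stress is σ = EαΔT = 120×10³ × 16.7×10⁻⁶ × 85 = 170.3 MPa.
P = AEαΔT = 1300 × 120×10³ × 16.7×10⁻⁶ × 85 = 221.4 kN (compressive).

P ≈ 221 kN (compressive)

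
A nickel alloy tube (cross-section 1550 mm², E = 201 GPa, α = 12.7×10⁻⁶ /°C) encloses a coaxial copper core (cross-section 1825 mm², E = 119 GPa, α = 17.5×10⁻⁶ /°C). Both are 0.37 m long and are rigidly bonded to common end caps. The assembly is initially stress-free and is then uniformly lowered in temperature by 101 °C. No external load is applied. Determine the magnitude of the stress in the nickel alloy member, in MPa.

σ ≈ 40 MPa (compressive)

Equilibrium of a rigid end plate with no external load gives equal and opposite internal forces ±P in the two members. Since α_{copper} > α_{nickel alloy}, cooling drives the copper into tension and the nickel alloy into compression.
Equating the net (thermal + elastic) strains gives |α₁ − α₂|·ΔT = P·[1/(A₁E₁) + 1/(A₂E₂)].
|α₁ − α₂|·ΔT = 4.8×10⁻⁶ × 101 = 0.0004848.
1/(A₁E₁) + 1/(A₂E₂) = 1/(1550×201×10³) + 1/(1825×119×10³) = 7.814×10⁻⁹ N⁻¹.
P = 0.0004848 / 7.814×10⁻⁹ = 62040 N = 62.04 kN.
σ_{nickel alloy} = P/A₁ = 62040/1550 = 40.03 MPa, compressive.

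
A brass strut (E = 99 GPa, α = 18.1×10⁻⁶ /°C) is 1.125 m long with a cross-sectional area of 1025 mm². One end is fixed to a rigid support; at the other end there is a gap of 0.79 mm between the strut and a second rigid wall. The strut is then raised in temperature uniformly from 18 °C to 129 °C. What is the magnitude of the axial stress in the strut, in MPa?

σ ≈ 129 MPa (compressive)

Unrestrained expansion: δ_free = αΔT L = 18.1×10⁻⁶ × 111 × 1125 = 2.26 mm.
The gap closes (δ_free > 0.79 mm) and the wall then resists a further 2.26 − 0.79 = 1.47 mm of expansion.
So σ = E(δ_free − g)/L = 99×10³ × 1.47/1125 = 129.4 MPa.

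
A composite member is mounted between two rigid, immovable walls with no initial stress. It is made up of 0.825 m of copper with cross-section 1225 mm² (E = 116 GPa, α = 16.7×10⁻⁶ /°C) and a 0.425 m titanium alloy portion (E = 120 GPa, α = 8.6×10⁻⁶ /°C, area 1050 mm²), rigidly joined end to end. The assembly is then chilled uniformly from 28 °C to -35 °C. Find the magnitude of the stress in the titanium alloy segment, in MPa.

σ ≈ 114 MPa (tensile)

If the supports were absent, the total length change would be Σ αᵢΔT Lᵢ = 16.7×10⁻⁶×63×825 + 8.6×10⁻⁶×63×425 = 1.098 mm.
The rigid supports impose zero overall length change; the single axial force P common to all segments must satisfy P Σ Lᵢ/(AᵢEᵢ) = δ_free.
Σ Lᵢ/(AᵢEᵢ) = 825/(1225×116×10³) + 425/(1050×120×10³) = 9.179×10⁻⁶ mm/N.
Hence P = δ_free / Σ(L/AE) = 1.098/9.179×10⁻⁶ = 119.7 kN (tensile).
σ_{titanium alloy} = P / A = 119700 / 1050 = 114 MPa.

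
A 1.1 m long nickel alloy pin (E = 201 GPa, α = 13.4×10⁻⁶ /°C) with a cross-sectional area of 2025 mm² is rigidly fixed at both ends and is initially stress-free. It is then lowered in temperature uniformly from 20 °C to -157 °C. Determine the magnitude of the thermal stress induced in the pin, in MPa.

The supports are rigid, so the total axial strain is zero. The restrained thermal strain is ε = αΔT = 13.4×10⁻⁶ × 177 = 2371.8×10⁻⁶.
σ = EαΔT = 201×10³ × 13.4×10⁻⁶ × 177 = 476.7 MPa (tensile; the pin is trying to contract).

σ ≈ 477 MPa (tensile)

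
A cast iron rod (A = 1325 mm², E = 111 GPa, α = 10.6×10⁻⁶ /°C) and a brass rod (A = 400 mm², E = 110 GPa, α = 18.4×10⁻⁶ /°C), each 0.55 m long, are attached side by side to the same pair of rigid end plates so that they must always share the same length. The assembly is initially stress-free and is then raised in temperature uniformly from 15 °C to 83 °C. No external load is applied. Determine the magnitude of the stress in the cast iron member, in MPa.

Both members must finish at the same length. With the larger α, the brass tends to over-expand; the plates restrain it, putting the brass in compression and the cast iron in tension. With no external load the two internal forces are equal and opposite, magnitude P.
Setting the final lengths equal and cancelling L: (α₁ − α₂)ΔT = P/(A₁E₁) + P/(A₂E₂).
|α₁ − α₂|·ΔT = 7.8×10⁻⁶ × 68 = 0.0005304.
1/(A₁E₁) + 1/(A₂E₂) = 1/(1325×111×10³) + 1/(400×110×10³) = 2.953×10⁻⁸ N⁻¹.
So P = 0.0005304 / 2.953×10⁻⁸ = 17.96 kN.
σ_{cast iron} = P/A₁ = 17960/1325 = 13.56 MPa, tensile.

σ ≈ 13.6 MPa (tensile)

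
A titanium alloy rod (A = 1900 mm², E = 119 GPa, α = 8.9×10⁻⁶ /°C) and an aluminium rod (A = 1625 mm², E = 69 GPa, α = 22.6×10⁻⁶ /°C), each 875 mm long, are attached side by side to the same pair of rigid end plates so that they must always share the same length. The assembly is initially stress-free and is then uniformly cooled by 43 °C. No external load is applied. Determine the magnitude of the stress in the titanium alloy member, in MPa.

The aluminium has the larger α, so on cooling it would change length more than the titanium alloy if both were free. The rigid plates force a common final length, so the aluminium is put into tension and the titanium alloy into compression, with equal and opposite forces P (no external load).
Compatibility of the two members (thermal + elastic change equal): (α₁ − α₂)ΔT = P·[1/(A₁E₁) + 1/(A₂E₂)].
|α₁ − α₂|·ΔT = 13.7×10⁻⁶ × 43 = 0.0005891.
1/(A₁E₁) + 1/(A₂E₂) = 1/(1900×119×10³) + 1/(1625×69×10³) = 1.334×10⁻⁸ N⁻¹.
P = 0.0005891 / 1.334×10⁻⁸ = 44160 N = 44.16 kN.
σ_{titanium alloy} = P/A₁ = 44160/1900 = 23.24 MPa, compressive.

σ ≈ 23.2 MPa (compressive)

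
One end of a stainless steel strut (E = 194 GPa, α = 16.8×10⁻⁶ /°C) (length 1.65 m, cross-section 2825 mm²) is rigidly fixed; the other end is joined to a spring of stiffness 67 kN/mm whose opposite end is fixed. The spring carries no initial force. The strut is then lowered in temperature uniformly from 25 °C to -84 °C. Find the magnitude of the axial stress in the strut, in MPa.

Free thermal contraction: δ_free = αΔT L = 16.8×10⁻⁶ × 109 × 1650 = 3.021 mm.
With a force P in the spring, the elastic change of the strut is PL/(AE) and that of the spring is P/k; compatibility requires their sum to equal δ_free.
So P = δ_free / [L/(AE) + 1/k] = 3.021 / [ 1650/(2825×194×10³) + 1/(67×10³) ].
P = 3.021 / 1.794×10⁻⁵ = 168500 N.
σ = P/A = 168500/2825 = 59.63 MPa.

σ ≈ 59.6 MPa (tensile)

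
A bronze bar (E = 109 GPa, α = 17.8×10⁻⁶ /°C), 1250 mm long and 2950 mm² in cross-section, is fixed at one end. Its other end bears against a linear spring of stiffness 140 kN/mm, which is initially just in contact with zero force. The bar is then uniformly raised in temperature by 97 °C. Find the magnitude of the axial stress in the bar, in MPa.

σ ≈ 66.3 MPa (compressive)

If the spring were absent the bar would lengthen by αΔT L = 17.8×10⁻⁶ × 97 × 1250 = 2.158 mm.
With a force P in the spring, the elastic change of the bar is PL/(AE) and that of the spring is P/k; compatibility requires their sum to equal δ_free.
So P = δ_free / [L/(AE) + 1/k] = 2.158 / [ 1250/(2950×109×10³) + 1/(140×10³) ].
P = 2.158 / 1.103×10⁻⁵ = 195700 N.
σ = P/A = 195700/2950 = 66.33 MPa.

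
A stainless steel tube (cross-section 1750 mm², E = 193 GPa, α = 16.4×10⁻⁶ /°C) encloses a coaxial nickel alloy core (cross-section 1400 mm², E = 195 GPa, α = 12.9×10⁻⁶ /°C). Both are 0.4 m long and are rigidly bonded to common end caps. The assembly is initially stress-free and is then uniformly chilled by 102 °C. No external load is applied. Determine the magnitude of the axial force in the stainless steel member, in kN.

P ≈ 53.9 kN (tensile in the stainless steel)

Both members must finish at the same length. With the larger α, the stainless steel tends to over-contract; the plates restrain it, putting the stainless steel in tension and the nickel alloy in compression. With no external load the two internal forces are equal and opposite, magnitude P.
Compatibility of the two members (thermal + elastic change equal): (α₁ − α₂)ΔT = P·[1/(A₁E₁) + 1/(A₂E₂)].
|α₁ − α₂|·ΔT = 3.5×10⁻⁶ × 102 = 0.000357.
1/(A₁E₁) + 1/(A₂E₂) = 1/(1750×193×10³) + 1/(1400×195×10³) = 6.624×10⁻⁹ N⁻¹.
P = 0.000357 / 6.624×10⁻⁹ = 53900 N = 53.9 kN.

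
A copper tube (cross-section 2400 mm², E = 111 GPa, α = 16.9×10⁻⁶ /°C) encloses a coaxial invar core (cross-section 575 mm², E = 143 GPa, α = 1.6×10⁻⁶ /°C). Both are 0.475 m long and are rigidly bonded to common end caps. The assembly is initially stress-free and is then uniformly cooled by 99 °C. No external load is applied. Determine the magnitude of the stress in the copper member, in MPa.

σ ≈ 39.7 MPa (tensile)

Equilibrium of a rigid end plate with no external load gives equal and opposite internal forces ±P in the two members. Since α_{copper} > α_{invar}, cooling drives the copper into tension and the invar into compression.
Compatibility of the two members (thermal + elastic change equal): (α₁ − α₂)ΔT = P·[1/(A₁E₁) + 1/(A₂E₂)].
|α₁ − α₂|·ΔT = 15.3×10⁻⁶ × 99 = 0.001515.
1/(A₁E₁) + 1/(A₂E₂) = 1/(2400×111×10³) + 1/(575×143×10³) = 1.592×10⁻⁸ N⁻¹.
P = 0.001515 / 1.592×10⁻⁸ = 95170 N = 95.17 kN.
σ_{copper} = P/A₁ = 95170/2400 = 39.65 MPa, tensile.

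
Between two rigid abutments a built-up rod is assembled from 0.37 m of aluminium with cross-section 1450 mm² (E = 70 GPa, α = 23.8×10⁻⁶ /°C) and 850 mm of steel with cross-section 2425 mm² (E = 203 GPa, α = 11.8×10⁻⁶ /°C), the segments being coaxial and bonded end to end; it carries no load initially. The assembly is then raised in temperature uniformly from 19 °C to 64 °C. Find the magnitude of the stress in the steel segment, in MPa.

σ ≈ 65.1 MPa (compressive)

With the walls removed the bar would change length by δ_free = Σ αᵢΔT Lᵢ = 23.8×10⁻⁶×45×370 + 11.8×10⁻⁶×45×850 = 0.8476 mm.
The walls prevent any net length change, so an axial force P (same in every segment) develops. Compatibility: P · Σ Lᵢ/(AᵢEᵢ) = δ_free.
The series flexibility is Σ Lᵢ/(AᵢEᵢ) = 370/(1450×70×10³) + 850/(2425×203×10³) = 5.372×10⁻⁶ mm/N.
Hence P = δ_free / Σ(L/AE) = 0.8476/5.372×10⁻⁶ = 157.8 kN (compressive).
σ_{steel} = P / A = 157800 / 2425 = 65.07 MPa.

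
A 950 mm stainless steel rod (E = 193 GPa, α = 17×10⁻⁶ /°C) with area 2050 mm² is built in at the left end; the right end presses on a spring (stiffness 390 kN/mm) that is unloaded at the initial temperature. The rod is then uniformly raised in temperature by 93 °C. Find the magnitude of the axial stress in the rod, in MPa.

σ ≈ 148 MPa (compressive)

If the spring were absent the rod would lengthen by αΔT L = 17×10⁻⁶ × 93 × 950 = 1.502 mm.
Let P be the compressive force at the spring. The rod shortens elastically by PL/(AE) and the spring compresses by P/k; together these equal δ_free.
P [ L/(AE) + 1/k ] = δ_free → P [ 950/(2050×193×10³) + 1/(390×10³) ] = 1.502.
P = 1.502 / 4.965×10⁻⁶ = 302500 N.
σ = P/A = 302500/2050 = 147.6 MPa.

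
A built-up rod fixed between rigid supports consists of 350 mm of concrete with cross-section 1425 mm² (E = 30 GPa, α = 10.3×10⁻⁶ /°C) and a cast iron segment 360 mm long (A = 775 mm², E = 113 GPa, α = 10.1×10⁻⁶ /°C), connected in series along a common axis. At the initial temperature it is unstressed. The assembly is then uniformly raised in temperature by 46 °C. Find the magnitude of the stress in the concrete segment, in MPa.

With the walls removed the bar would change length by δ_free = Σ αᵢΔT Lᵢ = 10.3×10⁻⁶×46×350 + 10.1×10⁻⁶×46×360 = 0.3331 mm.
The rigid supports impose zero overall length change; the single axial force P common to all segments must satisfy P Σ Lᵢ/(AᵢEᵢ) = δ_free.
The series flexibility is Σ Lᵢ/(AᵢEᵢ) = 350/(1425×30×10³) + 360/(775×113×10³) = 1.23×10⁻⁵ mm/N.
So P = 0.3331 / 1.23×10⁻⁵ = 27.08 kN, compressive.
σ_{concrete} = P / A = 27080 / 1425 = 19.01 MPa.

σ ≈ 19 MPa (compressive)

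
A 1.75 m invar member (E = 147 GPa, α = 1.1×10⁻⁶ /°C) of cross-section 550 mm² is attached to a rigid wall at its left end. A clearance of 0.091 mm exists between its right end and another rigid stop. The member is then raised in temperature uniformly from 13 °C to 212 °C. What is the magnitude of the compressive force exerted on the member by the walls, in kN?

P ≈ 13.5 kN

Unrestrained expansion: δ_free = αΔT L = 1.1×10⁻⁶ × 199 × 1750 = 0.3831 mm.
This exceeds the 0.091 mm gap, so the wall pushes back. The portion of expansion that must be recovered elastically is δ_free − gap = 0.3831 − 0.091 = 0.2921 mm.
Compatibility: PL/(AE) = 0.2921 mm, so σ = P/A = E × (0.2921/1750) = 24.53 MPa.
P = σA = 24.53 × 550 = 13.49 kN.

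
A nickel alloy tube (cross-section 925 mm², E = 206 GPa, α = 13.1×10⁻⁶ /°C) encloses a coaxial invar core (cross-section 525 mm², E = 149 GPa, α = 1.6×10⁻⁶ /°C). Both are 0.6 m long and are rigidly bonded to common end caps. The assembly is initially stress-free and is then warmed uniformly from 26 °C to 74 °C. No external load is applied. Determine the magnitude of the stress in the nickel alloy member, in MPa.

σ ≈ 33.1 MPa (compressive)

Equilibrium of a rigid end plate with no external load gives equal and opposite internal forces ±P in the two members. Since α_{nickel alloy} > α_{invar}, heating drives the nickel alloy into compression and the invar into tension.
Equating the net (thermal + elastic) strains gives |α₁ − α₂|·ΔT = P·[1/(A₁E₁) + 1/(A₂E₂)].
|α₁ − α₂|·ΔT = 11.5×10⁻⁶ × 48 = 0.000552.
1/(A₁E₁) + 1/(A₂E₂) = 1/(925×206×10³) + 1/(525×149×10³) = 1.803×10⁻⁸ N⁻¹.
P = 0.000552 / 1.803×10⁻⁸ = 30610 N = 30.61 kN.
σ_{nickel alloy} = P/A₁ = 30610/925 = 33.1 MPa, compressive.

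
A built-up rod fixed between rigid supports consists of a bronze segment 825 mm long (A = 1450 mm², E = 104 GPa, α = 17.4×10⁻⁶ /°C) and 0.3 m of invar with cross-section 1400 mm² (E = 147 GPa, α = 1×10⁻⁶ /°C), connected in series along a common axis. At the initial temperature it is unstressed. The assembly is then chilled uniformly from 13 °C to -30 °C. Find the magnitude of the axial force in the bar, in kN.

P ≈ 91 kN (tensile)

With the walls removed the bar would change length by δ_free = Σ αᵢΔT Lᵢ = 17.4×10⁻⁶×43×825 + 1×10⁻⁶×43×300 = 0.6302 mm.
The rigid supports impose zero overall length change; the single axial force P common to all segments must satisfy P Σ Lᵢ/(AᵢEᵢ) = δ_free.
The series flexibility is Σ Lᵢ/(AᵢEᵢ) = 825/(1450×104×10³) + 300/(1400×147×10³) = 6.929×10⁻⁶ mm/N.
So P = 0.6302 / 6.929×10⁻⁶ = 90.95 kN, tensile.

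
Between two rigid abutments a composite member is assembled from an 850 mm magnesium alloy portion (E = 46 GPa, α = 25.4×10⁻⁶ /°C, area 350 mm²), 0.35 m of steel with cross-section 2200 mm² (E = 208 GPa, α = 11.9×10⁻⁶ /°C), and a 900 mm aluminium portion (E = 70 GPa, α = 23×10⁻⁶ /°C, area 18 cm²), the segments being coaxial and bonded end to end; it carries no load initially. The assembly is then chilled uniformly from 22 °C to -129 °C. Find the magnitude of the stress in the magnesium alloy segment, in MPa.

Free thermal contraction of the whole bar: Σ αᵢΔT Lᵢ = 25.4×10⁻⁶×151×850 + 11.9×10⁻⁶×151×350 + 23×10⁻⁶×151×900 = 7.015 mm.
The walls prevent any net length change, so an axial force P (same in every segment) develops. Compatibility: P · Σ Lᵢ/(AᵢEᵢ) = δ_free.
The series flexibility is Σ Lᵢ/(AᵢEᵢ) = 850/(350×46×10³) + 350/(2200×208×10³) + 900/(1800×70×10³) = 6.07×10⁻⁵ mm/N.
Hence P = δ_free / Σ(L/AE) = 7.015/6.07×10⁻⁵ = 115.6 kN (tensile).
σ_{magnesium alloy} = P / A = 115600 / 350 = 330.2 MPa.

σ ≈ 330 MPa (tensile)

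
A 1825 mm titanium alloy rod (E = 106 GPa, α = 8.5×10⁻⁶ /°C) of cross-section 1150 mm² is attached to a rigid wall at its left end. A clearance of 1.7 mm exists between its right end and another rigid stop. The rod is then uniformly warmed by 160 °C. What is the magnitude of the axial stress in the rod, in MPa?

Unrestrained expansion: δ_free = αΔT L = 8.5×10⁻⁶ × 160 × 1825 = 2.482 mm.
This exceeds the 1.7 mm gap, so the wall pushes back. The portion of expansion that must be recovered elastically is δ_free − gap = 2.482 − 1.7 = 0.782 mm.
So σ = E(δ_free − g)/L = 106×10³ × 0.782/1825 = 45.42 MPa.

σ ≈ 45.4 MPa (compressive)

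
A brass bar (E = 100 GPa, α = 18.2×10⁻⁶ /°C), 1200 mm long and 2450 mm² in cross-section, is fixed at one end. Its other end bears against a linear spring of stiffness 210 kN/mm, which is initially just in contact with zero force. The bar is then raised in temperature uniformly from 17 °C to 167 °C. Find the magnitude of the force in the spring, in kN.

If the spring were absent the bar would lengthen by αΔT L = 18.2×10⁻⁶ × 150 × 1200 = 3.276 mm.
With a force P in the spring, the elastic change of the bar is PL/(AE) and that of the spring is P/k; compatibility requires their sum to equal δ_free.
So P = δ_free / [L/(AE) + 1/k] = 3.276 / [ 1200/(2450×100×10³) + 1/(210×10³) ].
P = 3.276 / 9.66×10⁻⁶ = 339100 N.

P ≈ 339 kN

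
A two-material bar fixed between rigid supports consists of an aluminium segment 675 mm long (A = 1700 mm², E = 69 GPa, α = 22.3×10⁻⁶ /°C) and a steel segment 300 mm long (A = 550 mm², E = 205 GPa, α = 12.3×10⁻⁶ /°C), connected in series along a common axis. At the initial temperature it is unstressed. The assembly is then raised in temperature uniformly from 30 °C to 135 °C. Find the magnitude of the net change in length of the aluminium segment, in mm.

Free thermal expansion of the whole bar: Σ αᵢΔT Lᵢ = 22.3×10⁻⁶×105×675 + 12.3×10⁻⁶×105×300 = 1.968 mm.
Since the ends are fixed, an axial force P builds up, equal in every segment, with P · Σ Lᵢ/(AᵢEᵢ) = δ_free.
The series flexibility is Σ Lᵢ/(AᵢEᵢ) = 675/(1700×69×10³) + 300/(550×205×10³) = 8.415×10⁻⁶ mm/N.
P = 1.968 / 8.415×10⁻⁶ = 233900 N = 233.9 kN, compressive.
For the aluminium segment, free thermal change = 22.3×10⁻⁶×105×675 = 1.581 mm and elastic change from P = 233900×675/(1700×69×10³) = 1.346 mm; these oppose, so the net change is 0.235 mm (segment lengthens).

|ΔL| ≈ 0.235 mm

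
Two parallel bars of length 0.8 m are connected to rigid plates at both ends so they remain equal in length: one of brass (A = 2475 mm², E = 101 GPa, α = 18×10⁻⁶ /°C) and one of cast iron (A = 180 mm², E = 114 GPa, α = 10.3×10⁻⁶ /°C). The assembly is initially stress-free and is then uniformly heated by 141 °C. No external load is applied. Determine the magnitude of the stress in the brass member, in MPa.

Both members must finish at the same length. With the larger α, the brass tends to over-expand; the plates restrain it, putting the brass in compression and the cast iron in tension. With no external load the two internal forces are equal and opposite, magnitude P.
Compatibility of the two members (thermal + elastic change equal): (α₁ − α₂)ΔT = P·[1/(A₁E₁) + 1/(A₂E₂)].
|α₁ − α₂|·ΔT = 7.7×10⁻⁶ × 141 = 0.001086.
1/(A₁E₁) + 1/(A₂E₂) = 1/(2475×101×10³) + 1/(180×114×10³) = 5.273×10⁻⁸ N⁻¹.
So P = 0.001086 / 5.273×10⁻⁸ = 20.59 kN.
σ_{brass} = P/A₁ = 20590/2475 = 8.319 MPa, compressive.

σ ≈ 8.32 MPa (compressive)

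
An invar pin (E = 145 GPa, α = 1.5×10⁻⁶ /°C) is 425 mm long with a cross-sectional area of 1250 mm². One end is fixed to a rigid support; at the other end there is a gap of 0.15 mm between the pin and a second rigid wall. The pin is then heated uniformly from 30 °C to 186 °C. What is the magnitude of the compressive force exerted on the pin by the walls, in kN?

P ≈ 0 kN

If the wall were absent the pin would grow by αΔT L = 1.5×10⁻⁶ × 156 × 425 = 0.09945 mm.
This is smaller than the 0.15 mm clearance, so the pin expands freely without reaching the stop — the stress is zero.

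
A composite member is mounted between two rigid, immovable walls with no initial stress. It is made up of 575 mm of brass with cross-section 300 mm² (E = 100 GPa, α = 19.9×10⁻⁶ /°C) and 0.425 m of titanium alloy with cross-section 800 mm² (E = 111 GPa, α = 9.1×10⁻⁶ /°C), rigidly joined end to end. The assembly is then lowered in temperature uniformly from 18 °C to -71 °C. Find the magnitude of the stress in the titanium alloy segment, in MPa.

With the walls removed the bar would change length by δ_free = Σ αᵢΔT Lᵢ = 19.9×10⁻⁶×89×575 + 9.1×10⁻⁶×89×425 = 1.363 mm.
Since the ends are fixed, an axial force P builds up, equal in every segment, with P · Σ Lᵢ/(AᵢEᵢ) = δ_free.
The series flexibility is Σ Lᵢ/(AᵢEᵢ) = 575/(300×100×10³) + 425/(800×111×10³) = 2.395×10⁻⁵ mm/N.
P = 1.363 / 2.395×10⁻⁵ = 56890 N = 56.89 kN, tensile.
σ_{titanium alloy} = P / A = 56890 / 800 = 71.11 MPa.

σ ≈ 71.1 MPa (tensile)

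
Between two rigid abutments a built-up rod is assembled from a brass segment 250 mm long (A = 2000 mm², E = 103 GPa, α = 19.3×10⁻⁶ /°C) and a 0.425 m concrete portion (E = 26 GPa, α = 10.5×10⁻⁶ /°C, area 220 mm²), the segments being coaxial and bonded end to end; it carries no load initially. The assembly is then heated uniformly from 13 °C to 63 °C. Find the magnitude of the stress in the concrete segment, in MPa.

If the supports were absent, the total length change would be Σ αᵢΔT Lᵢ = 19.3×10⁻⁶×50×250 + 10.5×10⁻⁶×50×425 = 0.4644 mm.
Since the ends are fixed, an axial force P builds up, equal in every segment, with P · Σ Lᵢ/(AᵢEᵢ) = δ_free.
Σ Lᵢ/(AᵢEᵢ) = 250/(2000×103×10³) + 425/(220×26×10³) = 7.551×10⁻⁵ mm/N.
So P = 0.4644 / 7.551×10⁻⁵ = 6.149 kN, compressive.
σ_{concrete} = P / A = 6149 / 220 = 27.95 MPa.

σ ≈ 28 MPa (compressive)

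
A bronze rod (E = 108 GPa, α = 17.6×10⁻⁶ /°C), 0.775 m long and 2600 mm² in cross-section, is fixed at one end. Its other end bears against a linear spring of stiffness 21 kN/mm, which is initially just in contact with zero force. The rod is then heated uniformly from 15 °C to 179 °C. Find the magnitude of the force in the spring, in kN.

P ≈ 44.4 kN

If the spring were absent the rod would lengthen by αΔT L = 17.6×10⁻⁶ × 164 × 775 = 2.237 mm.
Let P be the compressive force at the spring. The rod shortens elastically by PL/(AE) and the spring compresses by P/k; together these equal δ_free.
So P = δ_free / [L/(AE) + 1/k] = 2.237 / [ 775/(2600×108×10³) + 1/(21×10³) ].
P = 2.237 / 5.038×10⁻⁵ = 44400 N.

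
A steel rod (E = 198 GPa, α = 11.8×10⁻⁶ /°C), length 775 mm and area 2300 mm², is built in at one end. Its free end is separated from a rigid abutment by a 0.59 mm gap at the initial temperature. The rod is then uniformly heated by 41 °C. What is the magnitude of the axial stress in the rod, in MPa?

σ ≈ 0 MPa

Free thermal elongation = αΔT L = 11.8×10⁻⁶ × 41 × 775 = 0.3749 mm.
Since δ_free = 0.375 mm is less than the 0.59 mm gap, the rod never touches the wall. No axial force develops.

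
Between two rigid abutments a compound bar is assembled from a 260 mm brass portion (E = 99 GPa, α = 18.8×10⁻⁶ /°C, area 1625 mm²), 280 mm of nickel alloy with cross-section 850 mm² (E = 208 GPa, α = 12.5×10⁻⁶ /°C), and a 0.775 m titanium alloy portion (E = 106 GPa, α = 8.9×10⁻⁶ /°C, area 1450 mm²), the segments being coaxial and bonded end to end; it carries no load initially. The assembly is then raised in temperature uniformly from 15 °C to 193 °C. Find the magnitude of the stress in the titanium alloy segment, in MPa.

With the walls removed the bar would change length by δ_free = Σ αᵢΔT Lᵢ = 18.8×10⁻⁶×178×260 + 12.5×10⁻⁶×178×280 + 8.9×10⁻⁶×178×775 = 2.721 mm.
The rigid supports impose zero overall length change; the single axial force P common to all segments must satisfy P Σ Lᵢ/(AᵢEᵢ) = δ_free.
Σ Lᵢ/(AᵢEᵢ) = 260/(1625×99×10³) + 280/(850×208×10³) + 775/(1450×106×10³) = 8.242×10⁻⁶ mm/N.
P = 2.721 / 8.242×10⁻⁶ = 330100 N = 330.1 kN, compressive.
σ_{titanium alloy} = P / A = 330100 / 1450 = 227.7 MPa.

σ ≈ 228 MPa (compressive)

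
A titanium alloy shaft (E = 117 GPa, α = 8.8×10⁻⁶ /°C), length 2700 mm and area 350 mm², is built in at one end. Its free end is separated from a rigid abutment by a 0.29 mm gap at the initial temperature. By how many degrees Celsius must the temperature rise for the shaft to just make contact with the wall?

ΔT ≈ 12.2 °C

The gap closes when αΔT L = 0.29 mm, since the shaft is still unstressed at that instant.
So ΔT = g/(αL) = 0.29/(8.8×10⁻⁶ × 2700) = 12.21 °C.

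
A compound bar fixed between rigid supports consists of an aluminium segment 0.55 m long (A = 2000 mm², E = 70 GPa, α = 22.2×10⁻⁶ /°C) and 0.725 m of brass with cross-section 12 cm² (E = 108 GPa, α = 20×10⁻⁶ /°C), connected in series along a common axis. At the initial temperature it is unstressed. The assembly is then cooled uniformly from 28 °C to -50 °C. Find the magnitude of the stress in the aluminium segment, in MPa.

σ ≈ 109 MPa (tensile)

With the walls removed the bar would change length by δ_free = Σ αᵢΔT Lᵢ = 22.2×10⁻⁶×78×550 + 20×10⁻⁶×78×725 = 2.083 mm.
Since the ends are fixed, an axial force P builds up, equal in every segment, with P · Σ Lᵢ/(AᵢEᵢ) = δ_free.
The series flexibility is Σ Lᵢ/(AᵢEᵢ) = 550/(2000×70×10³) + 725/(1200×108×10³) = 9.523×10⁻⁶ mm/N.
So P = 2.083 / 9.523×10⁻⁶ = 218.8 kN, tensile.
σ_{aluminium} = P / A = 218800 / 2000 = 109.4 MPa.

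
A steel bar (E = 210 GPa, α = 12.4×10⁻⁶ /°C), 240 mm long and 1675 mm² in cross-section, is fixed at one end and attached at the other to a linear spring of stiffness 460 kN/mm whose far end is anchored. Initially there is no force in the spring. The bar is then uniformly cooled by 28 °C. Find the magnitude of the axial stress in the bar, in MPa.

σ ≈ 17.4 MPa (tensile)

Free thermal contraction: δ_free = αΔT L = 12.4×10⁻⁶ × 28 × 240 = 0.08333 mm.
With a force P in the spring, the elastic change of the bar is PL/(AE) and that of the spring is P/k; compatibility requires their sum to equal δ_free.
So P = δ_free / [L/(AE) + 1/k] = 0.08333 / [ 240/(1675×210×10³) + 1/(460×10³) ].
P = 0.08333 / 2.856×10⁻⁶ = 29170 N.
σ = P/A = 29170/1675 = 17.42 MPa.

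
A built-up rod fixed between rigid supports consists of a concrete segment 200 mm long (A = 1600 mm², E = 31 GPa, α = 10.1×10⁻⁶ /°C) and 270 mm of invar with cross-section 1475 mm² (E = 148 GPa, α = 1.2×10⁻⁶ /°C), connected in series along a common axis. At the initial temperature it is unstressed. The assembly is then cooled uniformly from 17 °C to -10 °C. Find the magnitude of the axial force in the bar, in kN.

P ≈ 12 kN (tensile)

If the supports were absent, the total length change would be Σ αᵢΔT Lᵢ = 10.1×10⁻⁶×27×200 + 1.2×10⁻⁶×27×270 = 0.06329 mm.
The walls prevent any net length change, so an axial force P (same in every segment) develops. Compatibility: P · Σ Lᵢ/(AᵢEᵢ) = δ_free.
The series flexibility is Σ Lᵢ/(AᵢEᵢ) = 200/(1600×31×10³) + 270/(1475×148×10³) = 5.269×10⁻⁶ mm/N.
Hence P = δ_free / Σ(L/AE) = 0.06329/5.269×10⁻⁶ = 12.01 kN (tensile).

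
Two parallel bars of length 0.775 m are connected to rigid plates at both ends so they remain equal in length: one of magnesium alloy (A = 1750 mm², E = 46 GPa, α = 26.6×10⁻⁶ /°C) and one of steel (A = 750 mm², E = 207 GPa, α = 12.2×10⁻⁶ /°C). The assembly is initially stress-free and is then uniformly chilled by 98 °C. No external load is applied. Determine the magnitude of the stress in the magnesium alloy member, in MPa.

Equilibrium of a rigid end plate with no external load gives equal and opposite internal forces ±P in the two members. Since α_{magnesium alloy} > α_{steel}, cooling drives the magnesium alloy into tension and the steel into compression.
Equating the net (thermal + elastic) strains gives |α₁ − α₂|·ΔT = P·[1/(A₁E₁) + 1/(A₂E₂)].
|α₁ − α₂|·ΔT = 14.4×10⁻⁶ × 98 = 0.001411.
1/(A₁E₁) + 1/(A₂E₂) = 1/(1750×46×10³) + 1/(750×207×10³) = 1.886×10⁻⁸ N⁻¹.
P = 0.001411 / 1.886×10⁻⁸ = 74810 N = 74.81 kN.
σ_{magnesium alloy} = P/A₁ = 74810/1750 = 42.75 MPa, tensile.

σ ≈ 42.7 MPa (tensile)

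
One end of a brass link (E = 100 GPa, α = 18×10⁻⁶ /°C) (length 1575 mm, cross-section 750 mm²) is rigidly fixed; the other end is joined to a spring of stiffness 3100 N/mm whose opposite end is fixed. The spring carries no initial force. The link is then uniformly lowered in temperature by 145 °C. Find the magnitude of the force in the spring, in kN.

The unrestrained thermal change is αΔT L = 18×10⁻⁶ × 145 × 1575 = 4.111 mm.
With a force P in the spring, the elastic change of the link is PL/(AE) and that of the spring is P/k; compatibility requires their sum to equal δ_free.
So P = δ_free / [L/(AE) + 1/k] = 4.111 / [ 1575/(750×100×10³) + 1/(3100) ].
P = 4.111 / 0.0003436 = 11960 N.

P ≈ 12 kN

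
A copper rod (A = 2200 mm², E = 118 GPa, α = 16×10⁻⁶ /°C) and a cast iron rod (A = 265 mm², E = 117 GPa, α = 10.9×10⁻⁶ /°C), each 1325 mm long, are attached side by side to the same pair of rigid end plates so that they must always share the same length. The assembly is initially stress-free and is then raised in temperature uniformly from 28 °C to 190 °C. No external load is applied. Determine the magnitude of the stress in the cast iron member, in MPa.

The copper has the larger α, so on heating it would change length more than the cast iron if both were free. The rigid plates force a common final length, so the copper is put into compression and the cast iron into tension, with equal and opposite forces P (no external load).
Setting the final lengths equal and cancelling L: (α₁ − α₂)ΔT = P/(A₁E₁) + P/(A₂E₂).
|α₁ − α₂|·ΔT = 5.1×10⁻⁶ × 162 = 0.0008262.
1/(A₁E₁) + 1/(A₂E₂) = 1/(2200×118×10³) + 1/(265×117×10³) = 3.61×10⁻⁸ N⁻¹.
So P = 0.0008262 / 3.61×10⁻⁸ = 22.88 kN.
σ_{cast iron} = P/A₂ = 22880/265 = 86.35 MPa, tensile.

σ ≈ 86.4 MPa (tensile)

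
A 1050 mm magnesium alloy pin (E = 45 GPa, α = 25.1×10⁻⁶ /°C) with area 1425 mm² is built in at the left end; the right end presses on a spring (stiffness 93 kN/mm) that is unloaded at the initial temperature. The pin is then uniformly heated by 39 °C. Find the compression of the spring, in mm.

The unrestrained thermal change is αΔT L = 25.1×10⁻⁶ × 39 × 1050 = 1.028 mm.
Let P be the compressive force at the spring. The pin shortens elastically by PL/(AE) and the spring compresses by P/k; together these equal δ_free.
So P = δ_free / [L/(AE) + 1/k] = 1.028 / [ 1050/(1425×45×10³) + 1/(93×10³) ].
P = 1.028 / 2.713×10⁻⁵ = 37890 N.
Spring compression = P/k = 37890/(93×10³) = 0.4074 mm.

δ ≈ 0.407 mm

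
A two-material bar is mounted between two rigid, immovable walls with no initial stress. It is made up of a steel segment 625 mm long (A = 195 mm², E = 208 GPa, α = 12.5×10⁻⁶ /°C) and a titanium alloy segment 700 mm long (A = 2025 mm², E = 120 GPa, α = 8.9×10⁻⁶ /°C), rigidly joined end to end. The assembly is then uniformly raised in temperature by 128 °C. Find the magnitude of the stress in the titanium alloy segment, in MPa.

σ ≈ 48.5 MPa (compressive)

With the walls removed the bar would change length by δ_free = Σ αᵢΔT Lᵢ = 12.5×10⁻⁶×128×625 + 8.9×10⁻⁶×128×700 = 1.797 mm.
Since the ends are fixed, an axial force P builds up, equal in every segment, with P · Σ Lᵢ/(AᵢEᵢ) = δ_free.
The series flexibility is Σ Lᵢ/(AᵢEᵢ) = 625/(195×208×10³) + 700/(2025×120×10³) = 1.829×10⁻⁵ mm/N.
P = 1.797 / 1.829×10⁻⁵ = 98270 N = 98.27 kN, compressive.
σ_{titanium alloy} = P / A = 98270 / 2025 = 48.53 MPa.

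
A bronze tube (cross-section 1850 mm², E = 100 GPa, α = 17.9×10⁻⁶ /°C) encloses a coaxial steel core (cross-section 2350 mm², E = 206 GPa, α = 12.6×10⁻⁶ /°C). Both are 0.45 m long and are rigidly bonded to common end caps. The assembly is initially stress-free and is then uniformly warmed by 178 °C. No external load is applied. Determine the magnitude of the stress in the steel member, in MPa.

σ ≈ 53.7 MPa (tensile)

Equilibrium of a rigid end plate with no external load gives equal and opposite internal forces ±P in the two members. Since α_{bronze} > α_{steel}, heating drives the bronze into compression and the steel into tension.
Equating the net (thermal + elastic) strains gives |α₁ − α₂|·ΔT = P·[1/(A₁E₁) + 1/(A₂E₂)].
|α₁ − α₂|·ΔT = 5.3×10⁻⁶ × 178 = 0.0009434.
1/(A₁E₁) + 1/(A₂E₂) = 1/(1850×100×10³) + 1/(2350×206×10³) = 7.471×10⁻⁹ N⁻¹.
So P = 0.0009434 / 7.471×10⁻⁹ = 126.3 kN.
σ_{steel} = P/A₂ = 126300/2350 = 53.73 MPa, tensile.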